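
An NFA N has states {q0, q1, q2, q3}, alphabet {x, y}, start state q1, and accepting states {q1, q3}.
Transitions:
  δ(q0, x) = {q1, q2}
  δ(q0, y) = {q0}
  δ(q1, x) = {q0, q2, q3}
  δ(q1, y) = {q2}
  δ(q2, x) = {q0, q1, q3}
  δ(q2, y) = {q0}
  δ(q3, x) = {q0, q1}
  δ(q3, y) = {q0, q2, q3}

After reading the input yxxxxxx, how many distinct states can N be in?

Start: {q1}
read y: {q2}
read x: {q0, q1, q3}
read x: {q0, q1, q2, q3}
read x: {q0, q1, q2, q3}
read x: {q0, q1, q2, q3}
read x: {q0, q1, q2, q3}
read x: {q0, q1, q2, q3}
Final reachable set {q0, q1, q2, q3} has 4 states.

4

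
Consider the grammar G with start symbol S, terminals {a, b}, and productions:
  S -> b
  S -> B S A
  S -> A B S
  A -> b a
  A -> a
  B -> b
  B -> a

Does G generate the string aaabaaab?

no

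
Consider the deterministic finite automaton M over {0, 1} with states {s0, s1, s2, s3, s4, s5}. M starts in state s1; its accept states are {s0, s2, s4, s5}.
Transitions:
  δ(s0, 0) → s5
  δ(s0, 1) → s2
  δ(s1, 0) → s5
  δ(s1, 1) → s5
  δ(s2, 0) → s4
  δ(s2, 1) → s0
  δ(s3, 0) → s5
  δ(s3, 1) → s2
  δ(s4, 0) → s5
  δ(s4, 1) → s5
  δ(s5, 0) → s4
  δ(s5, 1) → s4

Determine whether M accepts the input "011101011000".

accepted

s1 --0--> s5
s5 --1--> s4
s4 --1--> s5
s5 --1--> s4
s4 --0--> s5
s5 --1--> s4
s4 --0--> s5
s5 --1--> s4
s4 --1--> s5
s5 --0--> s4
s4 --0--> s5
s5 --0--> s4
End in state s4, which is an accepting state.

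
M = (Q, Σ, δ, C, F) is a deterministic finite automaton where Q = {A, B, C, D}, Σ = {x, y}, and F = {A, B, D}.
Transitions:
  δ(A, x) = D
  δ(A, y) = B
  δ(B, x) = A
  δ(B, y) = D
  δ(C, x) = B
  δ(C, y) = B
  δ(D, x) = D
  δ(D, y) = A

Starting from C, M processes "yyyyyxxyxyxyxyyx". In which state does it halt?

A

C --y--> B
B --y--> D
D --y--> A
A --y--> B
B --y--> D
D --x--> D
D --x--> D
D --y--> A
A --x--> D
D --y--> A
A --x--> D
D --y--> A
A --x--> D
D --y--> A
A --y--> B
B --x--> A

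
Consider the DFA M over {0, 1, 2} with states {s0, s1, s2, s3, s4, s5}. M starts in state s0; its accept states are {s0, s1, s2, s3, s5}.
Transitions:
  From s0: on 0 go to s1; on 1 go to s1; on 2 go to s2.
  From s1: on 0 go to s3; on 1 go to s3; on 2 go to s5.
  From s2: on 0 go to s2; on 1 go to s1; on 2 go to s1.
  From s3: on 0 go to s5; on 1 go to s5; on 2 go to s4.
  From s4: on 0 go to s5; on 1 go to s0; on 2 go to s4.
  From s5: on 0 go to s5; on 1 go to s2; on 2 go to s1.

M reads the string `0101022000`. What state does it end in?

s5

s0 --0--> s1
s1 --1--> s3
s3 --0--> s5
s5 --1--> s2
s2 --0--> s2
s2 --2--> s1
s1 --2--> s5
s5 --0--> s5
s5 --0--> s5
s5 --0--> s5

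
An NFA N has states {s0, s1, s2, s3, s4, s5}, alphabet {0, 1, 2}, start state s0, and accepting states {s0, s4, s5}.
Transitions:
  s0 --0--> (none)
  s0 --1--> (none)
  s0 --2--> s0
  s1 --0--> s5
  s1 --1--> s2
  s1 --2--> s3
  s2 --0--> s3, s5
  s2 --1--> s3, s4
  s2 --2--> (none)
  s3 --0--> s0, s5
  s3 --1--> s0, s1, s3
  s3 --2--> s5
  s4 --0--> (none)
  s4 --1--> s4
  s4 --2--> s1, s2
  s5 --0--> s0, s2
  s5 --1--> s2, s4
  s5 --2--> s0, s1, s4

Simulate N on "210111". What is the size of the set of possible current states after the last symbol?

0

Start: {s0}
read 2: {s0}
read 1: {}
The reachable set is empty and stays empty for the remaining 4 symbols.
Final reachable set {} has 0 states.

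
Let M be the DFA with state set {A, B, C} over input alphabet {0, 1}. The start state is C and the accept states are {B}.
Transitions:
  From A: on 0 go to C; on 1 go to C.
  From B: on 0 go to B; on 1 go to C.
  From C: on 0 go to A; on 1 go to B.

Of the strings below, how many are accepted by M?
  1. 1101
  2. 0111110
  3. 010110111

0

1101: rejected
0111110: rejected
010110111: rejected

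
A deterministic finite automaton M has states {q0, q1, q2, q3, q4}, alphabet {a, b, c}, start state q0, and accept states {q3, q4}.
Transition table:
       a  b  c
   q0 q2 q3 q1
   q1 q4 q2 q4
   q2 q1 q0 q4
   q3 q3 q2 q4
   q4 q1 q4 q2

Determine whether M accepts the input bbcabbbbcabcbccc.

q0 --b--> q3
q3 --b--> q2
q2 --c--> q4
q4 --a--> q1
q1 --b--> q2
q2 --b--> q0
q0 --b--> q3
q3 --b--> q2
q2 --c--> q4
q4 --a--> q1
q1 --b--> q2
q2 --c--> q4
q4 --b--> q4
q4 --c--> q2
q2 --c--> q4
q4 --c--> q2
End in state q2, which is not an accepting state.

rejected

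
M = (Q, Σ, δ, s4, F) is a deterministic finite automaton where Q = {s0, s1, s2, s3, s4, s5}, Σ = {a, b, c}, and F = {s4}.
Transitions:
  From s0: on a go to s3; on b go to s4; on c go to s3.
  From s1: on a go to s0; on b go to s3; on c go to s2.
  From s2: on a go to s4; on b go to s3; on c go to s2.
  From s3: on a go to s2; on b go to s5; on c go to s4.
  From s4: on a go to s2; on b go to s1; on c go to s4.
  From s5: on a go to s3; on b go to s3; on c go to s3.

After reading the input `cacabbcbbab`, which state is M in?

s3

s4 --c--> s4
s4 --a--> s2
s2 --c--> s2
s2 --a--> s4
s4 --b--> s1
s1 --b--> s3
s3 --c--> s4
s4 --b--> s1
s1 --b--> s3
s3 --a--> s2
s2 --b--> s3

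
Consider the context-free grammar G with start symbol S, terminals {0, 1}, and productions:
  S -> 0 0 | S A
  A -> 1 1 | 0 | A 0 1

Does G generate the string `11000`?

no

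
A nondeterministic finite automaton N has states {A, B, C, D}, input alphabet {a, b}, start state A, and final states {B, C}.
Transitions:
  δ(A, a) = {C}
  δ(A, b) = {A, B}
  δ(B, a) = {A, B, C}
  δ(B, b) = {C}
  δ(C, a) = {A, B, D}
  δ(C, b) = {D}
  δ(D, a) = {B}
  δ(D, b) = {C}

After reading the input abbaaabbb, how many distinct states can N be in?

Start: {A}
read a: {C}
read b: {D}
read b: {C}
read a: {A, B, D}
read a: {A, B, C}
read a: {A, B, C, D}
read b: {A, B, C, D}
read b: {A, B, C, D}
read b: {A, B, C, D}
Final reachable set {A, B, C, D} has 4 states.

4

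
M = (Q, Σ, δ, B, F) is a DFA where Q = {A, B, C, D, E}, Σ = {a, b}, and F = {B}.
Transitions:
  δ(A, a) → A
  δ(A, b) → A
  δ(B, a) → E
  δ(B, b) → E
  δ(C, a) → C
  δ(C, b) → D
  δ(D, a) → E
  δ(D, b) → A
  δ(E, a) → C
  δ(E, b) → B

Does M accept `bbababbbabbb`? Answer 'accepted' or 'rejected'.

accepted

B --b--> E
E --b--> B
B --a--> E
E --b--> B
B --a--> E
E --b--> B
B --b--> E
E --b--> B
B --a--> E
E --b--> B
B --b--> E
E --b--> B
End in state B, which is an accepting state.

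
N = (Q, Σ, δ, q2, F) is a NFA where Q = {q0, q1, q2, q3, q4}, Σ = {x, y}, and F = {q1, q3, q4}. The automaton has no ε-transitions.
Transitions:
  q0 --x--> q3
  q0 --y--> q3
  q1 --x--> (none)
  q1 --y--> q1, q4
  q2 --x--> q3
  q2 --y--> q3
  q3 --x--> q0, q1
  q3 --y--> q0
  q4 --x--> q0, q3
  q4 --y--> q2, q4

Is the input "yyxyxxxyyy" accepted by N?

Start: {q2}
read y: {q3}
read y: {q0}
read x: {q3}
read y: {q0}
read x: {q3}
read x: {q0, q1}
read x: {q3}
read y: {q0}
read y: {q3}
read y: {q0}
Reachable ∩ accepting = {} — empty.

rejected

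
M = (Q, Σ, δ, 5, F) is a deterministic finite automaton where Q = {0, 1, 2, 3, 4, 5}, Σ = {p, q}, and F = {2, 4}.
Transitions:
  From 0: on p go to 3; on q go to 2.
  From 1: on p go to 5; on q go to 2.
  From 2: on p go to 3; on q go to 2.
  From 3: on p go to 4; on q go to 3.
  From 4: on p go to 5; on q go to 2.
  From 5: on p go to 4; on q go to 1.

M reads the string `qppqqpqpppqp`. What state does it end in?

3

5 --q--> 1
1 --p--> 5
5 --p--> 4
4 --q--> 2
2 --q--> 2
2 --p--> 3
3 --q--> 3
3 --p--> 4
4 --p--> 5
5 --p--> 4
4 --q--> 2
2 --p--> 3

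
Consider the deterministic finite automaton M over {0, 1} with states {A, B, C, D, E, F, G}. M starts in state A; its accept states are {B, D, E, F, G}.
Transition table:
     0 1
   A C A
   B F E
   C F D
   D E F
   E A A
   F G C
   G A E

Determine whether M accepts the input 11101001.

A --1--> A
A --1--> A
A --1--> A
A --0--> C
C --1--> D
D --0--> E
E --0--> A
A --1--> A
End in state A, which is not an accepting state.

rejected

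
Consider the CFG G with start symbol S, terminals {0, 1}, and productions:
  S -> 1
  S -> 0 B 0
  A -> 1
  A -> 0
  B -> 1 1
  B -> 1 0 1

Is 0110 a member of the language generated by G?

S ⇒ 0B0 ⇒ 0110

yes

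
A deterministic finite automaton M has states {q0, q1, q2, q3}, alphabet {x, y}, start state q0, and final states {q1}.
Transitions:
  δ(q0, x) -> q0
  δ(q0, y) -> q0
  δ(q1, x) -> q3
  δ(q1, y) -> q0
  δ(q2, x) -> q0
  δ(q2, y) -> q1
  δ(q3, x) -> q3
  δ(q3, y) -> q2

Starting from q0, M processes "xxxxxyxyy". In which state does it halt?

q0 --x--> q0
q0 --x--> q0
q0 --x--> q0
q0 --x--> q0
q0 --x--> q0
q0 --y--> q0
q0 --x--> q0
q0 --y--> q0
q0 --y--> q0

q0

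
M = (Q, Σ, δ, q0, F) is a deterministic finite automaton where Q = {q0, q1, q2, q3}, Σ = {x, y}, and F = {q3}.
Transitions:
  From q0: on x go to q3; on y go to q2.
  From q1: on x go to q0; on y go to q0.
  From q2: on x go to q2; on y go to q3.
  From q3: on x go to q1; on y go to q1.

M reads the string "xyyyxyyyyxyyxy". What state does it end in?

q2

q0 --x--> q3
q3 --y--> q1
q1 --y--> q0
q0 --y--> q2
q2 --x--> q2
q2 --y--> q3
q3 --y--> q1
q1 --y--> q0
q0 --y--> q2
q2 --x--> q2
q2 --y--> q3
q3 --y--> q1
q1 --x--> q0
q0 --y--> q2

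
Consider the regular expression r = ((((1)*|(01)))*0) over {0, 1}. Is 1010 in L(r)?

Split as 101·0: (((1)*|(01)))* matches 101 and 0 matches 0.

yes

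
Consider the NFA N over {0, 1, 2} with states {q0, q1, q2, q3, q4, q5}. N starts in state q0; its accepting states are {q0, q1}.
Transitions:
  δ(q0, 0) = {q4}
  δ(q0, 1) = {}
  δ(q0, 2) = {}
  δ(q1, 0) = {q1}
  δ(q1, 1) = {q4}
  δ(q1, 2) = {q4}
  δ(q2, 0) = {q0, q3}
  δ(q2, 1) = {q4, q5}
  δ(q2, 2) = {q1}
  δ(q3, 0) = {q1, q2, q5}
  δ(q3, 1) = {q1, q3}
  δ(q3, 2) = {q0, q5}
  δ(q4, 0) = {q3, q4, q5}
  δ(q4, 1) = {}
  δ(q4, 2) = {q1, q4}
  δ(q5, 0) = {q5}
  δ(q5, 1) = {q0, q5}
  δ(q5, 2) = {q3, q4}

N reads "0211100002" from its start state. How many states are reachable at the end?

Start: {q0}
read 0: {q4}
read 2: {q1, q4}
read 1: {q4}
read 1: {}
The reachable set is empty and stays empty for the remaining 6 symbols.
Final reachable set {} has 0 states.

0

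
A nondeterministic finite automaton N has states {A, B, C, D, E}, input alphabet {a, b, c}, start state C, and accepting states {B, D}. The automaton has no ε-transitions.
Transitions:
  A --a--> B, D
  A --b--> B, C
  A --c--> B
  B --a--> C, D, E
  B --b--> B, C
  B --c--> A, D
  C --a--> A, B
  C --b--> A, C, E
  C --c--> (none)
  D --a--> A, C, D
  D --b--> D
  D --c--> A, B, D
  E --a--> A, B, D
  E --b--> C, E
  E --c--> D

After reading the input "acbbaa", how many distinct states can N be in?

5

Start: {C}
read a: {A, B}
read c: {A, B, D}
read b: {B, C, D}
read b: {A, B, C, D, E}
read a: {A, B, C, D, E}
read a: {A, B, C, D, E}
Final reachable set {A, B, C, D, E} has 5 states.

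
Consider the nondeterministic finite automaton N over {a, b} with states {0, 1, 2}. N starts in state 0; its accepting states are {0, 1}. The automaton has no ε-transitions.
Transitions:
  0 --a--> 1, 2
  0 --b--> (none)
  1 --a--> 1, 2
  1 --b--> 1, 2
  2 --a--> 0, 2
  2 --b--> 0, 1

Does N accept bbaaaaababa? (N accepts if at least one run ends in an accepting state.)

Start: {0}
read b: {}
The reachable set is empty and stays empty for the remaining 10 symbols.
Reachable ∩ accepting = {} — empty.

rejected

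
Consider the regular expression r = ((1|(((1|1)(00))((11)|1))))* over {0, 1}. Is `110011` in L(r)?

yes

Split into 3 pieces 1 · 1001 · 1; each matches (1|(((1|1)(00))((11)|1))).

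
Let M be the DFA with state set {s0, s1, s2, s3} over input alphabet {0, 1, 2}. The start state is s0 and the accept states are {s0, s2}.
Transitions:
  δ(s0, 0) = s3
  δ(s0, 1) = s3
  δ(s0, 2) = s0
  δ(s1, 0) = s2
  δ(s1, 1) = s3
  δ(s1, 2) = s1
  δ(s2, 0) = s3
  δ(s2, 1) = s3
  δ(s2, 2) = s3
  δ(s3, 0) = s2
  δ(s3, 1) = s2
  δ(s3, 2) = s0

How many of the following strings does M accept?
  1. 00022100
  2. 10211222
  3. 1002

00022100: rejected
10211222: accepted
1002: accepted

2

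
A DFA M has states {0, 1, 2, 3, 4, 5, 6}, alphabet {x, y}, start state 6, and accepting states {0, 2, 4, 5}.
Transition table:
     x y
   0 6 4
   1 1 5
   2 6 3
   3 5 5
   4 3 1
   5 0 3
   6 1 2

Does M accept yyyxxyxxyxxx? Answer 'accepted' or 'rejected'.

rejected

6 --y--> 2
2 --y--> 3
3 --y--> 5
5 --x--> 0
0 --x--> 6
6 --y--> 2
2 --x--> 6
6 --x--> 1
1 --y--> 5
5 --x--> 0
0 --x--> 6
6 --x--> 1
End in state 1, which is not an accepting state.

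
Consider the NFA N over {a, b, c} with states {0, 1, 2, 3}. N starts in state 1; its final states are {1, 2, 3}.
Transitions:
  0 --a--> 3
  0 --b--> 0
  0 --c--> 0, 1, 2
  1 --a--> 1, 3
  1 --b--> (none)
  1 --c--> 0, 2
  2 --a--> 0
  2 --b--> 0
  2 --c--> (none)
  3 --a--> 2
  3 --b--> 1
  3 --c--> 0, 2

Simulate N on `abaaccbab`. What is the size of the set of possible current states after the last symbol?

Start: {1}
read a: {1, 3}
read b: {1}
read a: {1, 3}
read a: {1, 2, 3}
read c: {0, 2}
read c: {0, 1, 2}
read b: {0}
read a: {3}
read b: {1}
Final reachable set {1} has 1 state.

1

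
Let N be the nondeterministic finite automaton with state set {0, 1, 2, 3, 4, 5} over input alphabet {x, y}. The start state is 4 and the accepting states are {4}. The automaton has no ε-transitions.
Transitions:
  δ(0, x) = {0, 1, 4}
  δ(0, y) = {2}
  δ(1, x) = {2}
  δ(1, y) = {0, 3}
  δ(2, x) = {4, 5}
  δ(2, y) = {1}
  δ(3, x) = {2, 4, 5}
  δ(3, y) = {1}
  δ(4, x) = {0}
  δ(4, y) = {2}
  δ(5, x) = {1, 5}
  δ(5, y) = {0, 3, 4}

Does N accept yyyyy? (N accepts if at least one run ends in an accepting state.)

rejected

Start: {4}
read y: {2}
read y: {1}
read y: {0, 3}
read y: {1, 2}
read y: {0, 1, 3}
Reachable ∩ accepting = {} — empty.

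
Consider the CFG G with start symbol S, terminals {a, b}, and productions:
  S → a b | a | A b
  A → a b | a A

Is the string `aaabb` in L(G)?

S ⇒ Ab ⇒ aAb ⇒ aaAb ⇒ aaabb

yes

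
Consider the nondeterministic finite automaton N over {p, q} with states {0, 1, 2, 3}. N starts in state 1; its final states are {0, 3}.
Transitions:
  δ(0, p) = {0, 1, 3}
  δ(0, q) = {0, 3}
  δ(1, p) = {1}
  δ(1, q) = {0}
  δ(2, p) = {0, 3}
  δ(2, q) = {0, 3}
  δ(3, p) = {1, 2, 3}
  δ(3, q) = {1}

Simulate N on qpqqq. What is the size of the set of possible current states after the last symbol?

3

Start: {1}
read q: {0}
read p: {0, 1, 3}
read q: {0, 1, 3}
read q: {0, 1, 3}
read q: {0, 1, 3}
Final reachable set {0, 1, 3} has 3 states.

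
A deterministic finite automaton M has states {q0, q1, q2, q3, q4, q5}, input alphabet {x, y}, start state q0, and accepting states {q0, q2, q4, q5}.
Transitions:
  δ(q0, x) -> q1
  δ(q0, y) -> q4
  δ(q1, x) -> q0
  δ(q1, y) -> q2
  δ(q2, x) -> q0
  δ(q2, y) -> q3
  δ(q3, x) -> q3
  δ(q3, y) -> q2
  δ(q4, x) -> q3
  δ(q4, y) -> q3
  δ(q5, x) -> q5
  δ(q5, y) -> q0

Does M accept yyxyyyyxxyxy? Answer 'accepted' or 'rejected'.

q0 --y--> q4
q4 --y--> q3
q3 --x--> q3
q3 --y--> q2
q2 --y--> q3
q3 --y--> q2
q2 --y--> q3
q3 --x--> q3
q3 --x--> q3
q3 --y--> q2
q2 --x--> q0
q0 --y--> q4
End in state q4, which is an accepting state.

accepted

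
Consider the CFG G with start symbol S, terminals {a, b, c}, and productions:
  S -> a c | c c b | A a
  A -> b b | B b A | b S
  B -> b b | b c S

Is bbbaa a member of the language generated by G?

yes

S ⇒ Aa ⇒ bSa ⇒ bAaa ⇒ bbbaa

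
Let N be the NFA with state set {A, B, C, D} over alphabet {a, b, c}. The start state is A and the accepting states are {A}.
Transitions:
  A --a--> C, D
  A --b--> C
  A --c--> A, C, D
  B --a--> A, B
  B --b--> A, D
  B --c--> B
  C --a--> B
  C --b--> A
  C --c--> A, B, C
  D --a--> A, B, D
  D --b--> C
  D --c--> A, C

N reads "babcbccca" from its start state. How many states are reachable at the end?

Start: {A}
read b: {C}
read a: {B}
read b: {A, D}
read c: {A, C, D}
read b: {A, C}
read c: {A, B, C, D}
read c: {A, B, C, D}
read c: {A, B, C, D}
read a: {A, B, C, D}
Final reachable set {A, B, C, D} has 4 states.

4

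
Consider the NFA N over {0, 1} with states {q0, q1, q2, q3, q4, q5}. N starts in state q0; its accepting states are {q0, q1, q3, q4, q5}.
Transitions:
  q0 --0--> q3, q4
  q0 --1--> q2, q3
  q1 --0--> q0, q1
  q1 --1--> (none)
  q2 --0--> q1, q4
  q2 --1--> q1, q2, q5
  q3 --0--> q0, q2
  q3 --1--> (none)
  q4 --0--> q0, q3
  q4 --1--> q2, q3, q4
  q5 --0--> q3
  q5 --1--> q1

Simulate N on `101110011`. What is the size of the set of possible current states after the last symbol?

5

Start: {q0}
read 1: {q2, q3}
read 0: {q0, q1, q2, q4}
read 1: {q1, q2, q3, q4, q5}
read 1: {q1, q2, q3, q4, q5}
read 1: {q1, q2, q3, q4, q5}
read 0: {q0, q1, q2, q3, q4}
read 0: {q0, q1, q2, q3, q4}
read 1: {q1, q2, q3, q4, q5}
read 1: {q1, q2, q3, q4, q5}
Final reachable set {q1, q2, q3, q4, q5} has 5 states.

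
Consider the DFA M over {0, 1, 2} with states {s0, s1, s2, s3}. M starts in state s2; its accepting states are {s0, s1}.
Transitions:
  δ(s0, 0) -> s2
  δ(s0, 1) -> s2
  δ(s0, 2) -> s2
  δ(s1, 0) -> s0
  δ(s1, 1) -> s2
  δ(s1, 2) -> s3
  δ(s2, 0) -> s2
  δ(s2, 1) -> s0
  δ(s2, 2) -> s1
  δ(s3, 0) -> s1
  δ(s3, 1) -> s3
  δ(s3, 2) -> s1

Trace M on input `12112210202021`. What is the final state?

s2 --1--> s0
s0 --2--> s2
s2 --1--> s0
s0 --1--> s2
s2 --2--> s1
s1 --2--> s3
s3 --1--> s3
s3 --0--> s1
s1 --2--> s3
s3 --0--> s1
s1 --2--> s3
s3 --0--> s1
s1 --2--> s3
s3 --1--> s3

s3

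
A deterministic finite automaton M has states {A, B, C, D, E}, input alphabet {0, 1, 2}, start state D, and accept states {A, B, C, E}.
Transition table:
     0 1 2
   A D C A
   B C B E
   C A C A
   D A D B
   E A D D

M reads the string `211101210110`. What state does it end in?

D --2--> B
B --1--> B
B --1--> B
B --1--> B
B --0--> C
C --1--> C
C --2--> A
A --1--> C
C --0--> A
A --1--> C
C --1--> C
C --0--> A

A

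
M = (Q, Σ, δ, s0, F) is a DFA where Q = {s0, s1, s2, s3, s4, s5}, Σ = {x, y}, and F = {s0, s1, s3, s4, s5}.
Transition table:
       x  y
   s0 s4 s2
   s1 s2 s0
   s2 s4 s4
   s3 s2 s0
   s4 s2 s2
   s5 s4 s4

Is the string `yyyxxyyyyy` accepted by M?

accepted

s0 --y--> s2
s2 --y--> s4
s4 --y--> s2
s2 --x--> s4
s4 --x--> s2
s2 --y--> s4
s4 --y--> s2
s2 --y--> s4
s4 --y--> s2
s2 --y--> s4
End in state s4, which is an accepting state.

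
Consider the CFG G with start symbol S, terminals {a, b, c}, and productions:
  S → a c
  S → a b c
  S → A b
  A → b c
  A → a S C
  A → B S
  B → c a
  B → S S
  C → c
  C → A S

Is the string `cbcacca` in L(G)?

no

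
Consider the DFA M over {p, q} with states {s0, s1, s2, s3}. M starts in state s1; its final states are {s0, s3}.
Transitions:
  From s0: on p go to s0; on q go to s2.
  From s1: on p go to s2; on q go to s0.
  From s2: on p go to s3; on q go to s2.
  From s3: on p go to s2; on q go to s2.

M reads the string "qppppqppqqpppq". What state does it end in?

s1 --q--> s0
s0 --p--> s0
s0 --p--> s0
s0 --p--> s0
s0 --p--> s0
s0 --q--> s2
s2 --p--> s3
s3 --p--> s2
s2 --q--> s2
s2 --q--> s2
s2 --p--> s3
s3 --p--> s2
s2 --p--> s3
s3 --q--> s2

s2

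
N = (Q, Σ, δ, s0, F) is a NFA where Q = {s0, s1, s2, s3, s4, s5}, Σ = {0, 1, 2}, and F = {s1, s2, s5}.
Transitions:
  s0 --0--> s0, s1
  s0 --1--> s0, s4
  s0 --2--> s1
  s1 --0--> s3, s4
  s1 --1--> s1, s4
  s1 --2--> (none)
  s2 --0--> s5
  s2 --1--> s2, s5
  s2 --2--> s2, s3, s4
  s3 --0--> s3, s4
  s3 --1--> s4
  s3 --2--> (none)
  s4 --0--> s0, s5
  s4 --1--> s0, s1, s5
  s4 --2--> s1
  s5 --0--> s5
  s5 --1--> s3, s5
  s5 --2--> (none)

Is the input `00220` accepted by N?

rejected

Start: {s0}
read 0: {s0, s1}
read 0: {s0, s1, s3, s4}
read 2: {s1}
read 2: {}
The reachable set is empty and stays empty for the remaining 1 symbol.
Reachable ∩ accepting = {} — empty.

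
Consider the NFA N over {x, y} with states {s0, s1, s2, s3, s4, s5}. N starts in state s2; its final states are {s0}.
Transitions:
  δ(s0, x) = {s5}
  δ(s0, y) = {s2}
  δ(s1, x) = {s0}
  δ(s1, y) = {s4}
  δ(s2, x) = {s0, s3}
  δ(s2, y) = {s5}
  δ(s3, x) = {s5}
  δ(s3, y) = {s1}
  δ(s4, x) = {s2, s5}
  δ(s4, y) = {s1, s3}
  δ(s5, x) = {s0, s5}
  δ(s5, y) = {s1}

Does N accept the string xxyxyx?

accepted

Start: {s2}
read x: {s0, s3}
read x: {s5}
read y: {s1}
read x: {s0}
read y: {s2}
read x: {s0, s3}
Reachable ∩ accepting = {s0} — nonempty.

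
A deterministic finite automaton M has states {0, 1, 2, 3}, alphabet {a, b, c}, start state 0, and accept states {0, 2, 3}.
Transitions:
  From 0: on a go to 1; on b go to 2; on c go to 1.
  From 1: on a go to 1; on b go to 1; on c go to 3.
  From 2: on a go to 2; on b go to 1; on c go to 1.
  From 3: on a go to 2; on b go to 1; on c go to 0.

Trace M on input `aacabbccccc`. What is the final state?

0 --a--> 1
1 --a--> 1
1 --c--> 3
3 --a--> 2
2 --b--> 1
1 --b--> 1
1 --c--> 3
3 --c--> 0
0 --c--> 1
1 --c--> 3
3 --c--> 0

0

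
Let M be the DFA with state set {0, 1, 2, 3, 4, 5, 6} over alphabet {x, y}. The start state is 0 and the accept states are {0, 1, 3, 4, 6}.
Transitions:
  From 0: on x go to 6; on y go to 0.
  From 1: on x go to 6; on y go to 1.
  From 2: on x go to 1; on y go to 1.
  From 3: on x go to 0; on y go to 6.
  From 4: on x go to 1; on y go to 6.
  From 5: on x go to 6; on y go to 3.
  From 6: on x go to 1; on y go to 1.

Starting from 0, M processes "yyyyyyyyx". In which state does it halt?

6

0 --y--> 0
0 --y--> 0
0 --y--> 0
0 --y--> 0
0 --y--> 0
0 --y--> 0
0 --y--> 0
0 --y--> 0
0 --x--> 6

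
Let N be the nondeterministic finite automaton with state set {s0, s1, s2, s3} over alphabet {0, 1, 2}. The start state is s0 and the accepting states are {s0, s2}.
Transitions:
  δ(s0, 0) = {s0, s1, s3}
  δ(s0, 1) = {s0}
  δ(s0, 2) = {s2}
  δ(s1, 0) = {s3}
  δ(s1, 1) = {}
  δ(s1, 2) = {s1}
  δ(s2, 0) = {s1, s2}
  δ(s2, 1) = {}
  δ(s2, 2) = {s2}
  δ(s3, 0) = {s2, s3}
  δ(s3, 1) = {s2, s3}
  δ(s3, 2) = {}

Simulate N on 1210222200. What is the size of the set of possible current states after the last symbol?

Start: {s0}
read 1: {s0}
read 2: {s2}
read 1: {}
The reachable set is empty and stays empty for the remaining 7 symbols.
Final reachable set {} has 0 states.

0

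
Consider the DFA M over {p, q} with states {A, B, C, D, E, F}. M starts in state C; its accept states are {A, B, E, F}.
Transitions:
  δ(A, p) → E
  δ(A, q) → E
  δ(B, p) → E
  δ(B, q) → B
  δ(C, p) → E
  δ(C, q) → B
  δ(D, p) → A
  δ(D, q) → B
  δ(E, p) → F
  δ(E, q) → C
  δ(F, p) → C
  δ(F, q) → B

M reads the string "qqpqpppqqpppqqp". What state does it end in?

E

C --q--> B
B --q--> B
B --p--> E
E --q--> C
C --p--> E
E --p--> F
F --p--> C
C --q--> B
B --q--> B
B --p--> E
E --p--> F
F --p--> C
C --q--> B
B --q--> B
B --p--> E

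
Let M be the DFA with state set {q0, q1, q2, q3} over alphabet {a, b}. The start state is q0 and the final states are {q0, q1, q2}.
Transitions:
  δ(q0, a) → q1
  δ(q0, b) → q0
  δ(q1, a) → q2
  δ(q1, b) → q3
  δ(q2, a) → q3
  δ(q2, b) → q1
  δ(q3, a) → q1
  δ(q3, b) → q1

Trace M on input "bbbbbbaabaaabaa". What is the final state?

q0 --b--> q0
q0 --b--> q0
q0 --b--> q0
q0 --b--> q0
q0 --b--> q0
q0 --b--> q0
q0 --a--> q1
q1 --a--> q2
q2 --b--> q1
q1 --a--> q2
q2 --a--> q3
q3 --a--> q1
q1 --b--> q3
q3 --a--> q1
q1 --a--> q2

q2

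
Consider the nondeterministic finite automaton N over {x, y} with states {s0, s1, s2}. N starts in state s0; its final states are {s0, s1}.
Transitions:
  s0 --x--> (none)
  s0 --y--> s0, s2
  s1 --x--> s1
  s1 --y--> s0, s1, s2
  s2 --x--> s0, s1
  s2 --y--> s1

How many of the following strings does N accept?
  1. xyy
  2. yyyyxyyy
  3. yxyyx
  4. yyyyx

xyy: rejected
yyyyxyyy: accepted
yxyyx: accepted
yyyyx: accepted

3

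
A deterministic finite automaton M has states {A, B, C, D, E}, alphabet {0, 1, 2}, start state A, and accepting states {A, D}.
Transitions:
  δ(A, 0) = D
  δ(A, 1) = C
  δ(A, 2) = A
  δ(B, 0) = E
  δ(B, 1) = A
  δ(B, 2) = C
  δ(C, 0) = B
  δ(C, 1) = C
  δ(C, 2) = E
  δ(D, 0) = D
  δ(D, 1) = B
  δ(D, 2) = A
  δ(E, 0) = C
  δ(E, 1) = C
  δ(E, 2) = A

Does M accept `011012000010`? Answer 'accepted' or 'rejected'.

accepted

A --0--> D
D --1--> B
B --1--> A
A --0--> D
D --1--> B
B --2--> C
C --0--> B
B --0--> E
E --0--> C
C --0--> B
B --1--> A
A --0--> D
End in state D, which is an accepting state.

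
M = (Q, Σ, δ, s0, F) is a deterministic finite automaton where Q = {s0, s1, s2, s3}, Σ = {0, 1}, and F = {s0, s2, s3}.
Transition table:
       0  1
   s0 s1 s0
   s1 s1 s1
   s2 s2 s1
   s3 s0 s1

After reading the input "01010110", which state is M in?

s1

s0 --0--> s1
s1 --1--> s1
s1 --0--> s1
s1 --1--> s1
s1 --0--> s1
s1 --1--> s1
s1 --1--> s1
s1 --0--> s1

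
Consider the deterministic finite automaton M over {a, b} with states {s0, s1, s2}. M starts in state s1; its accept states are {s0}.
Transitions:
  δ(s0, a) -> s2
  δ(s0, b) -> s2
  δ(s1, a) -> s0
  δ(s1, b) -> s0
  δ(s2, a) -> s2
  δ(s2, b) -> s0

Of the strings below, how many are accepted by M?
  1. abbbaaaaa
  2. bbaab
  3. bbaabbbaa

abbbaaaaa: rejected
bbaab: accepted
bbaabbbaa: rejected

1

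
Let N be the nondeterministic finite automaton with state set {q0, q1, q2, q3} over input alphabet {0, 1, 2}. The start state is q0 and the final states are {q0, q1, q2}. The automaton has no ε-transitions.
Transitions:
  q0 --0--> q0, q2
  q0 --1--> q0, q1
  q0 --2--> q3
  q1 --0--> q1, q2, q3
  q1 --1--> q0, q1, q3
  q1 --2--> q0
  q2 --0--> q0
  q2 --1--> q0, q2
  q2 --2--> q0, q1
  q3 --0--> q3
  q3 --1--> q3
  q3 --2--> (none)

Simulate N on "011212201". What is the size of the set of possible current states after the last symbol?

1

Start: {q0}
read 0: {q0, q2}
read 1: {q0, q1, q2}
read 1: {q0, q1, q2, q3}
read 2: {q0, q1, q3}
read 1: {q0, q1, q3}
read 2: {q0, q3}
read 2: {q3}
read 0: {q3}
read 1: {q3}
Final reachable set {q3} has 1 state.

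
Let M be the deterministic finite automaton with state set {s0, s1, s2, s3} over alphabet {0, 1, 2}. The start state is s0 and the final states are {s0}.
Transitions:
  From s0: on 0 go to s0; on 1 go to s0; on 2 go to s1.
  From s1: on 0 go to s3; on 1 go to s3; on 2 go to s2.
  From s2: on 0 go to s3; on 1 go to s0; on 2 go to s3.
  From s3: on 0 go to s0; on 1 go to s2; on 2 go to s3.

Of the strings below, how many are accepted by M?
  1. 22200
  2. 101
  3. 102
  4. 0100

3

22200: accepted
101: accepted
102: rejected
0100: accepted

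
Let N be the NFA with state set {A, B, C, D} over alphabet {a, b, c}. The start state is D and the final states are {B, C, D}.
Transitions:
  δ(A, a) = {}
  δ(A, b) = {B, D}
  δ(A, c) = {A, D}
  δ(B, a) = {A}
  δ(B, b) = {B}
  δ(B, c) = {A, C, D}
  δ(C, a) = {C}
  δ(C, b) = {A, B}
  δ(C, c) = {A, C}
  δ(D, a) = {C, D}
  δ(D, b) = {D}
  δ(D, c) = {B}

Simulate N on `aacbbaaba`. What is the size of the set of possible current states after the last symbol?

Start: {D}
read a: {C, D}
read a: {C, D}
read c: {A, B, C}
read b: {A, B, D}
read b: {B, D}
read a: {A, C, D}
read a: {C, D}
read b: {A, B, D}
read a: {A, C, D}
Final reachable set {A, C, D} has 3 states.

3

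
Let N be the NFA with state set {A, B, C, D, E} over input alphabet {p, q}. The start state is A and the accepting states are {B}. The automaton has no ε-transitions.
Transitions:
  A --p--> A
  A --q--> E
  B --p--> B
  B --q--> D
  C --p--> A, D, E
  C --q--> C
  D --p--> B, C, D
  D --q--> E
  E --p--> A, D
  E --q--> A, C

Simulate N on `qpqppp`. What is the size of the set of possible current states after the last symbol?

Start: {A}
read q: {E}
read p: {A, D}
read q: {E}
read p: {A, D}
read p: {A, B, C, D}
read p: {A, B, C, D, E}
Final reachable set {A, B, C, D, E} has 5 states.

5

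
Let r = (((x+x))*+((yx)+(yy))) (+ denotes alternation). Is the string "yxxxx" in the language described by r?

Neither ((x+x))* nor ((yx)+(yy)) matches yxxxx.

no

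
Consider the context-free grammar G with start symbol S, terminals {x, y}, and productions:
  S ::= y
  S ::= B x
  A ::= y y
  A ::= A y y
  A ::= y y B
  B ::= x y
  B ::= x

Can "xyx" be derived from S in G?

yes

S ⇒ Bx ⇒ xyx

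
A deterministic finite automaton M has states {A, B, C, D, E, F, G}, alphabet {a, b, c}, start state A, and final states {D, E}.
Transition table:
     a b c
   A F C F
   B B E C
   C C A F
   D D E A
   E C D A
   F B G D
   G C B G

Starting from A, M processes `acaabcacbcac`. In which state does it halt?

D

A --a--> F
F --c--> D
D --a--> D
D --a--> D
D --b--> E
E --c--> A
A --a--> F
F --c--> D
D --b--> E
E --c--> A
A --a--> F
F --c--> D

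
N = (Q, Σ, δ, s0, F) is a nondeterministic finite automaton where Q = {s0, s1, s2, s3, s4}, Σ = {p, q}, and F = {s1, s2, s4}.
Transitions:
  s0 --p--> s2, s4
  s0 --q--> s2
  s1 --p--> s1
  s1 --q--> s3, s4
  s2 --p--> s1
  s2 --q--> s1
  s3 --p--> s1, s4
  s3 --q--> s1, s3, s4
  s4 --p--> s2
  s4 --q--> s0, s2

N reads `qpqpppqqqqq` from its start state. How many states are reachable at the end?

Start: {s0}
read q: {s2}
read p: {s1}
read q: {s3, s4}
read p: {s1, s2, s4}
read p: {s1, s2}
read p: {s1}
read q: {s3, s4}
read q: {s0, s1, s2, s3, s4}
read q: {s0, s1, s2, s3, s4}
read q: {s0, s1, s2, s3, s4}
read q: {s0, s1, s2, s3, s4}
Final reachable set {s0, s1, s2, s3, s4} has 5 states.

5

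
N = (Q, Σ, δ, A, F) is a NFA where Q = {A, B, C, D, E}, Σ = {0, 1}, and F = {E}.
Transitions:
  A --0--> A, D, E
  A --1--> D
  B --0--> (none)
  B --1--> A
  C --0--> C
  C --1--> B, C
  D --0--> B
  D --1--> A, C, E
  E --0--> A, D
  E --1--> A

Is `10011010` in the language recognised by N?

Start: {A}
read 1: {D}
read 0: {B}
read 0: {}
The reachable set is empty and stays empty for the remaining 5 symbols.
Reachable ∩ accepting = {} — empty.

rejected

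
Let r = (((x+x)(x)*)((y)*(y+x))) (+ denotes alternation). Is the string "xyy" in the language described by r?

yes

Split as x·yy: ((x+x)(x)*) matches x and ((y)*(y+x)) matches yy.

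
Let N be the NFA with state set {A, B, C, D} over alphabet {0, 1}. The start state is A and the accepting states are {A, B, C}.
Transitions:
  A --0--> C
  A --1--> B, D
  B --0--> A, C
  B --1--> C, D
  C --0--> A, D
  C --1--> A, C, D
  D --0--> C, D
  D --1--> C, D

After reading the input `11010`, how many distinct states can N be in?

3

Start: {A}
read 1: {B, D}
read 1: {C, D}
read 0: {A, C, D}
read 1: {A, B, C, D}
read 0: {A, C, D}
Final reachable set {A, C, D} has 3 states.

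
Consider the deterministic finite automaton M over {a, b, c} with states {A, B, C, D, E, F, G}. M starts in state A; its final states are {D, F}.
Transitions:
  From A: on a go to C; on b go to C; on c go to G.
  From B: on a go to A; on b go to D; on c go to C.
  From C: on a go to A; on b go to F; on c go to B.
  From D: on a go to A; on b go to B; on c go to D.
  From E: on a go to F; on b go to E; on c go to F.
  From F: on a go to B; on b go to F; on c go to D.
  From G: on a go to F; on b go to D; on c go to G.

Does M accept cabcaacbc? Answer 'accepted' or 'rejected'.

A --c--> G
G --a--> F
F --b--> F
F --c--> D
D --a--> A
A --a--> C
C --c--> B
B --b--> D
D --c--> D
End in state D, which is an accepting state.

accepted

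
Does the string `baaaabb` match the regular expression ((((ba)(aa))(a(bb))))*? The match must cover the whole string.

yes

Split into 1 piece baaaabb; each matches (((ba)(aa))(a(bb))).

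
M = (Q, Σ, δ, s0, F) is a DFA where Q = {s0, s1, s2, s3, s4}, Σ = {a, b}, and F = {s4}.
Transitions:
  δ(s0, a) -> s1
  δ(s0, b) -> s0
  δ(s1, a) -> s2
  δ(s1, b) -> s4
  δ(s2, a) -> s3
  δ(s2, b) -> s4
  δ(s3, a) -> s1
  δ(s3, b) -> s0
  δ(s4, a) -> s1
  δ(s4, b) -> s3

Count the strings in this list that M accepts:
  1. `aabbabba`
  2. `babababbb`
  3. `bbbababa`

0

`aabbabba`: rejected
`babababbb`: rejected
`bbbababa`: rejected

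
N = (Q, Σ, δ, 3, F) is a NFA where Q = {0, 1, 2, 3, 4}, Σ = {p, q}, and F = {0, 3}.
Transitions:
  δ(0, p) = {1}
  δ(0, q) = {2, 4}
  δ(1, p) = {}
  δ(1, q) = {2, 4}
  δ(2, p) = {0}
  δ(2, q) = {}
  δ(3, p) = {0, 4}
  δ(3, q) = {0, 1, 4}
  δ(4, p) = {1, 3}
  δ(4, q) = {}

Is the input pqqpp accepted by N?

Start: {3}
read p: {0, 4}
read q: {2, 4}
read q: {}
The reachable set is empty and stays empty for the remaining 2 symbols.
Reachable ∩ accepting = {} — empty.

rejected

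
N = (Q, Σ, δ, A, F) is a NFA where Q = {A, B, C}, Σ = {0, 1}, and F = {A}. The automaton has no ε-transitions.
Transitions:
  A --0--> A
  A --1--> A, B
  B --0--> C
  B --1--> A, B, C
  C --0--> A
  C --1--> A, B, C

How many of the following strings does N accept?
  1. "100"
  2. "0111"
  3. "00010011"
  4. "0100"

4

"100": accepted
"0111": accepted
"00010011": accepted
"0100": accepted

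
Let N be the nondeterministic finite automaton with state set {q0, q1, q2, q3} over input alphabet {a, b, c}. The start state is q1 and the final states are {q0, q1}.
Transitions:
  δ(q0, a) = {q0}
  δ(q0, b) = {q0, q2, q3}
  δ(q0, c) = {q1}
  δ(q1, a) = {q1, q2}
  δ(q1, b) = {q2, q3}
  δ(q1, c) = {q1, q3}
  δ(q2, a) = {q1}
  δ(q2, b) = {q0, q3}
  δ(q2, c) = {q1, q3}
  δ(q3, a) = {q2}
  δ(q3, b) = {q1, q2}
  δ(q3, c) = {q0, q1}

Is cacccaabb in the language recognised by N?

Start: {q1}
read c: {q1, q3}
read a: {q1, q2}
read c: {q1, q3}
read c: {q0, q1, q3}
read c: {q0, q1, q3}
read a: {q0, q1, q2}
read a: {q0, q1, q2}
read b: {q0, q2, q3}
read b: {q0, q1, q2, q3}
Reachable ∩ accepting = {q0, q1} — nonempty.

accepted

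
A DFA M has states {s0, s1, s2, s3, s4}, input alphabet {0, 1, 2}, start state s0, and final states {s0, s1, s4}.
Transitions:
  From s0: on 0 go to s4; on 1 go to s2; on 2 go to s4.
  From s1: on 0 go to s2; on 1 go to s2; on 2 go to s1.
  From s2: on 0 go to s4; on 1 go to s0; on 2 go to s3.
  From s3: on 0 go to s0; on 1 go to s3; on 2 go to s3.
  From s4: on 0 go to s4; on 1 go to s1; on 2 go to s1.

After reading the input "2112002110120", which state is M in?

s0 --2--> s4
s4 --1--> s1
s1 --1--> s2
s2 --2--> s3
s3 --0--> s0
s0 --0--> s4
s4 --2--> s1
s1 --1--> s2
s2 --1--> s0
s0 --0--> s4
s4 --1--> s1
s1 --2--> s1
s1 --0--> s2

s2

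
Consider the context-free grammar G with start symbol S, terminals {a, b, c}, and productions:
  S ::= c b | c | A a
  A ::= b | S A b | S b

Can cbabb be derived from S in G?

no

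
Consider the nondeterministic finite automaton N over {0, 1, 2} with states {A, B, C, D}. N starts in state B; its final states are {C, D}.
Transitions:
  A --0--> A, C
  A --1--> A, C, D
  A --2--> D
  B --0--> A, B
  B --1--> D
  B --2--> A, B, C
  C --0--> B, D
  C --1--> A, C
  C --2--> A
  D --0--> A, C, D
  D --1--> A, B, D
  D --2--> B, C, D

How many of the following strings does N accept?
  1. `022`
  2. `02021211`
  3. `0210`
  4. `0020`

`022`: accepted
`02021211`: accepted
`0210`: accepted
`0020`: accepted

4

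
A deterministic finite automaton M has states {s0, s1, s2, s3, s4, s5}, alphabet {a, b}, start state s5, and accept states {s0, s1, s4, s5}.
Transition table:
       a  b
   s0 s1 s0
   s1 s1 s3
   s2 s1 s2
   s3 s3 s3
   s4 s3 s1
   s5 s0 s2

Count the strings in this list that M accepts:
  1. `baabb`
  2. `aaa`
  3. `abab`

1

`baabb`: rejected
`aaa`: accepted
`abab`: rejected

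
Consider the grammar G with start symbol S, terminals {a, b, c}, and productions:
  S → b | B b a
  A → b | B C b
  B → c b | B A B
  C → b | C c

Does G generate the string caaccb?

no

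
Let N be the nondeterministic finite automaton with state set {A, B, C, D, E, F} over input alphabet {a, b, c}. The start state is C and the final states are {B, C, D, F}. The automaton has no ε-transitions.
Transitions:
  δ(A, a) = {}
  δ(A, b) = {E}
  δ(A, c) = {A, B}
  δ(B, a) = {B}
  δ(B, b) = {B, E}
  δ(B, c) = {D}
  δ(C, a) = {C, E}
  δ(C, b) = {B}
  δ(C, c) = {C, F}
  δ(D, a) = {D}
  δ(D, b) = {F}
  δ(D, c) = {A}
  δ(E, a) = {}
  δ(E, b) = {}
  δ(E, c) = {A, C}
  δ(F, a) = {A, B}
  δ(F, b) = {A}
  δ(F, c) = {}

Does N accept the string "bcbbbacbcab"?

rejected

Start: {C}
read b: {B}
read c: {D}
read b: {F}
read b: {A}
read b: {E}
read a: {}
The reachable set is empty and stays empty for the remaining 5 symbols.
Reachable ∩ accepting = {} — empty.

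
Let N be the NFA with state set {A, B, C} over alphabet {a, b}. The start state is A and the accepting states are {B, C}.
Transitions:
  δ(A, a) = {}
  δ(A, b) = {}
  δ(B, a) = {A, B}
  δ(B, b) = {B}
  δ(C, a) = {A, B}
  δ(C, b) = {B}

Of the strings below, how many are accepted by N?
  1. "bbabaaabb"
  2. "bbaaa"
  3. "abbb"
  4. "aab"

0

"bbabaaabb": rejected
"bbaaa": rejected
"abbb": rejected
"aab": rejected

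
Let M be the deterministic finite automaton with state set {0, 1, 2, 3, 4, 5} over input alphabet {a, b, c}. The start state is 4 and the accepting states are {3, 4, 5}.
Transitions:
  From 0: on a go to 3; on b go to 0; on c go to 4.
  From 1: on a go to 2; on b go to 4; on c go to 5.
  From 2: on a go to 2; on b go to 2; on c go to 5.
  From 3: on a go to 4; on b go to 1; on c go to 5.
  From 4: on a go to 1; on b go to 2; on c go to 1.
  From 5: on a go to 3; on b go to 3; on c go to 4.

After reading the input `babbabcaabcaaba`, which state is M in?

2

4 --b--> 2
2 --a--> 2
2 --b--> 2
2 --b--> 2
2 --a--> 2
2 --b--> 2
2 --c--> 5
5 --a--> 3
3 --a--> 4
4 --b--> 2
2 --c--> 5
5 --a--> 3
3 --a--> 4
4 --b--> 2
2 --a--> 2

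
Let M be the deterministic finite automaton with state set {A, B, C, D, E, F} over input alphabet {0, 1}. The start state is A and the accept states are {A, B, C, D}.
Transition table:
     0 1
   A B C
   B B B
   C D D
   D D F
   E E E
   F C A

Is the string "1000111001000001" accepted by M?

rejected

A --1--> C
C --0--> D
D --0--> D
D --0--> D
D --1--> F
F --1--> A
A --1--> C
C --0--> D
D --0--> D
D --1--> F
F --0--> C
C --0--> D
D --0--> D
D --0--> D
D --0--> D
D --1--> F
End in state F, which is not an accepting state.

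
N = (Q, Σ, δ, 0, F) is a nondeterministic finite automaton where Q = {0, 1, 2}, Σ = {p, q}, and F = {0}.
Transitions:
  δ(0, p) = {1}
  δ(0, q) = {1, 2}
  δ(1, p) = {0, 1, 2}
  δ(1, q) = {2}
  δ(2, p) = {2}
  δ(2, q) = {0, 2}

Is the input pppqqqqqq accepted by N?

Start: {0}
read p: {1}
read p: {0, 1, 2}
read p: {0, 1, 2}
read q: {0, 1, 2}
read q: {0, 1, 2}
read q: {0, 1, 2}
read q: {0, 1, 2}
read q: {0, 1, 2}
read q: {0, 1, 2}
Reachable ∩ accepting = {0} — nonempty.

accepted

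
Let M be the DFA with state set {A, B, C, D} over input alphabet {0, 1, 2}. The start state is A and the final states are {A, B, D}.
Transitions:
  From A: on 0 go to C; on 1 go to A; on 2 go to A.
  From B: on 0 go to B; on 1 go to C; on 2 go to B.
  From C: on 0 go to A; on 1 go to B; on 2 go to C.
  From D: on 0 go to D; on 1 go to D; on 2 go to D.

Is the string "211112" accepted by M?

A --2--> A
A --1--> A
A --1--> A
A --1--> A
A --1--> A
A --2--> A
End in state A, which is an accepting state.

accepted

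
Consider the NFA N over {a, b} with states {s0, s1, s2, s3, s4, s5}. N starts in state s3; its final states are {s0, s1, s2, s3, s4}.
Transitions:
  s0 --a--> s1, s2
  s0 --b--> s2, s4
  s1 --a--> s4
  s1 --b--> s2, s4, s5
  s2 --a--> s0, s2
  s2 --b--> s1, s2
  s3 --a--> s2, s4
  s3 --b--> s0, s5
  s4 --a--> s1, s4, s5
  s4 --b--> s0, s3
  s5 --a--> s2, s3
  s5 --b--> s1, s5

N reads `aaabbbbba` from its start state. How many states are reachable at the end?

6

Start: {s3}
read a: {s2, s4}
read a: {s0, s1, s2, s4, s5}
read a: {s0, s1, s2, s3, s4, s5}
read b: {s0, s1, s2, s3, s4, s5}
read b: {s0, s1, s2, s3, s4, s5}
read b: {s0, s1, s2, s3, s4, s5}
read b: {s0, s1, s2, s3, s4, s5}
read b: {s0, s1, s2, s3, s4, s5}
read a: {s0, s1, s2, s3, s4, s5}
Final reachable set {s0, s1, s2, s3, s4, s5} has 6 states.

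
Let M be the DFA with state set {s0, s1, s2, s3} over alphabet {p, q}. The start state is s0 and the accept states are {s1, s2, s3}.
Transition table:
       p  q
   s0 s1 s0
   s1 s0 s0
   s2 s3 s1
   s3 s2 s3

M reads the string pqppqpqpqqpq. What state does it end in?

s0

s0 --p--> s1
s1 --q--> s0
s0 --p--> s1
s1 --p--> s0
s0 --q--> s0
s0 --p--> s1
s1 --q--> s0
s0 --p--> s1
s1 --q--> s0
s0 --q--> s0
s0 --p--> s1
s1 --q--> s0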